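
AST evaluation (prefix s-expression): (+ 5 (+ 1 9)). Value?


Evaluate inner: (+ 1 9) = 10
Evaluate root: (+ 5 10) = 15
Result: 15


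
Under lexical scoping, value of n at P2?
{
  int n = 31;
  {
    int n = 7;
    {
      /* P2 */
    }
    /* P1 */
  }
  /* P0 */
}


P2's block does not declare n; resolves to the enclosing declaration at depth 1
n = 7


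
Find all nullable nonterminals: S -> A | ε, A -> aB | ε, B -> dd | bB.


A nonterminal is nullable iff some alternative derives ε (directly, or every symbol in it is nullable)
Nullable: {A, S}


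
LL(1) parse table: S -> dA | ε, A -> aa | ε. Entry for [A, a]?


For [A, a]: 'a' ∈ FIRST(aa)
Entry: A -> aa


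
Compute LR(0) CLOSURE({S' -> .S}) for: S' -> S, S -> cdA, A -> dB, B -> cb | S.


Start: S' -> .S
For each item with dot before a nonterminal B, add B -> .γ for every B-production
Closure: [S' -> .S, S -> .cdA]


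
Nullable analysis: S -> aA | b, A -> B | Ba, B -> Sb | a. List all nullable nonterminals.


A nonterminal is nullable iff some alternative derives ε (directly, or every symbol in it is nullable)
Nullable: {}


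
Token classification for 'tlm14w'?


Pattern: letter/underscore followed by alphanumerics, not a keyword
Type: IDENTIFIER


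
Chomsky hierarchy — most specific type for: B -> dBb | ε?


Single nonterminal LHS, but d^n b^n is not regular
Classification: Type 2 (Context-Free)


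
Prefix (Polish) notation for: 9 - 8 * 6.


'*' binds tighter: tree is (- 9 (* 8 6))
Prefix: - 9 * 8 6


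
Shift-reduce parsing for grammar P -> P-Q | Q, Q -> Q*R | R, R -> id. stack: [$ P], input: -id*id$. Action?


shift '-' to continue P -> P-Q
Action: shift


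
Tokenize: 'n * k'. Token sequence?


Scan left to right, longest-match per lexeme
Tokens: ID(n), OP(*), ID(k)


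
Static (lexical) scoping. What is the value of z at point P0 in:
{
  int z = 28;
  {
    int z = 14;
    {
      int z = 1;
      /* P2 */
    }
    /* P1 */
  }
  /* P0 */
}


z declared in the same block as P0
z = 28


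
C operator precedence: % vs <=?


'%' is multiplicative (level 10); '<=' is relational (level 7)
Higher level binds tighter
'%' has higher precedence than '<='


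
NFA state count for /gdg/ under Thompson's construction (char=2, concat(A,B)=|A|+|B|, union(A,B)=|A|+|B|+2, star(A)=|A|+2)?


Syntax tree has 3 char leaf(s), 0 union(s), 0 star(s)
chars contribute 3×2 = 6; each union adds +2; each star adds +2
Total: 6 + 0 + 0 = 6 states


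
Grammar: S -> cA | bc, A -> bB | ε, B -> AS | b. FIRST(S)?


Per alternative of S: FIRST(cA) = {c}; FIRST(bc) = {b}
FIRST(S) = {b, c}


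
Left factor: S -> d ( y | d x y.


Common prefix: 'd'
Factored: S -> d S', S' -> ( y | x y


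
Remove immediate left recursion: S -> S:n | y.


Left-recursive alternatives: S:n; non-recursive: y
Introduce S': S -> yS', S' -> :nS' | ε


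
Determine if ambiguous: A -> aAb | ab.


balanced a^n…b^n: each string has a unique parse
Unambiguous


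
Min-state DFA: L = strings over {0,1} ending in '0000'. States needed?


Track the longest suffix of input matching a prefix of '0000': 5 classes (prefixes of length 0..4)
Minimal DFA: 5 states


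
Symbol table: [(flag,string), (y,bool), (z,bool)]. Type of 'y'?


Lookup 'y' → type bool


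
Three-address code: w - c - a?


Break into single-operator statements:
t1 = w - c
t2 = t1 - a


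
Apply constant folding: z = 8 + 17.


8 + 17 = 25 at compile time
Optimized: z = 25


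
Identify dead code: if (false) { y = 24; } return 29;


condition is constant false, so the whole block is unreachable
Dead: 'if (false) { y = 24; }'


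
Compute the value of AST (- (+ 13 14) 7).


Evaluate inner: (+ 13 14) = 27
Evaluate root: (- 27 7) = 20
Result: 20


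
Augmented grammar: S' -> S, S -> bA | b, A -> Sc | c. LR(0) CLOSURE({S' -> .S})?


Start: S' -> .S
For each item with dot before a nonterminal B, add B -> .γ for every B-production
Closure: [S' -> .S, S -> .bA, S -> .b]


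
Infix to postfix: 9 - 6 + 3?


Left to right (same or higher precedence on left)
Postfix: 9 6 - 3 +


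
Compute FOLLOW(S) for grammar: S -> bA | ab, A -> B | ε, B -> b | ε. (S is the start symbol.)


$ ∈ FOLLOW(S). For each A -> αBβ: add FIRST(β)\{ε} to FOLLOW(B); if β nullable, add FOLLOW(A).
FOLLOW(S) = {$}


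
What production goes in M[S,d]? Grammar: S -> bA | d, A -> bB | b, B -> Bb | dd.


For [S, d]: 'd' ∈ FIRST(d)
Entry: S -> d


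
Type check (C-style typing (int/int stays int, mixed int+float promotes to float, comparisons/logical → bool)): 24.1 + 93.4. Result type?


Operand types: float + float
Rule: mixed int/float promotes to float; int/int stays int
Result type: float


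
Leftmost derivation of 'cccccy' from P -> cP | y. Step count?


Derivation: P => cP => ccP => cccP => ccccP => cccccP => cccccy
Steps: 6


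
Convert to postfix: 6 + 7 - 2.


Left to right (same or higher precedence on left)
Postfix: 6 7 + 2 -


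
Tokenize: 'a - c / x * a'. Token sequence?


Scan left to right, longest-match per lexeme
Tokens: ID(a), OP(-), ID(c), OP(/), ID(x), OP(*), ID(a)


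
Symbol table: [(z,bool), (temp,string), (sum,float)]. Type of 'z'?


Lookup 'z' → type bool


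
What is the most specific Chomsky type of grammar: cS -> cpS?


LHS has context (more than one symbol) and |LHS| ≤ |RHS|
Classification: Type 1 (Context-Sensitive)


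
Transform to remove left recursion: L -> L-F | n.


Left-recursive alternatives: L-F; non-recursive: n
Introduce L': L -> nL', L' -> -FL' | ε


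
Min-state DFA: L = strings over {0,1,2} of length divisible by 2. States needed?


Track length mod 2: states 0..1, accept at 0
Minimal DFA: 2 states


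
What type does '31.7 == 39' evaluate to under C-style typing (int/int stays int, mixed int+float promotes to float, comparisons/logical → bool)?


Operand types: float == int
Rule: comparison yields bool
Result type: bool


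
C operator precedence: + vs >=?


'+' is additive (level 9); '>=' is relational (level 7)
Higher level binds tighter
'+' has higher precedence than '>='


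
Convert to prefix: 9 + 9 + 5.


left-to-right (same/higher precedence on left): tree is (+ (+ 9 9) 5)
Prefix: + + 9 9 5


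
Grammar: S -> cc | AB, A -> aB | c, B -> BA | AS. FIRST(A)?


Per alternative of A: FIRST(aB) = {a}; FIRST(c) = {c}
FIRST(A) = {a, c}


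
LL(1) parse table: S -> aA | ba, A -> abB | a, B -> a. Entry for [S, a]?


For [S, a]: 'a' ∈ FIRST(aA)
Entry: S -> aA


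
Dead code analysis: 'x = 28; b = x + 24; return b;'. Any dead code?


x is read by b's definition; b is returned
No dead code


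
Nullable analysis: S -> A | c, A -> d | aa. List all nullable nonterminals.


A nonterminal is nullable iff some alternative derives ε (directly, or every symbol in it is nullable)
Nullable: {}


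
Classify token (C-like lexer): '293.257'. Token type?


Pattern: digits with a decimal point
Type: FLOAT_LITERAL


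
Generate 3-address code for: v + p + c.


Break into single-operator statements:
t1 = v + p
t2 = t1 + c


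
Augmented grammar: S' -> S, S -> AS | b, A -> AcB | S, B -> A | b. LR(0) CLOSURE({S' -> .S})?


Start: S' -> .S
For each item with dot before a nonterminal B, add B -> .γ for every B-production
Closure: [S' -> .S, S -> .AS, S -> .b, A -> .AcB, A -> .S]


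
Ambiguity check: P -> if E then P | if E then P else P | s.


dangling else: 'if E then if E then s else s' parses two ways
Ambiguous


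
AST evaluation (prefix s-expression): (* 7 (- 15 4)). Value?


Evaluate inner: (- 15 4) = 11
Evaluate root: (* 7 11) = 77
Result: 77


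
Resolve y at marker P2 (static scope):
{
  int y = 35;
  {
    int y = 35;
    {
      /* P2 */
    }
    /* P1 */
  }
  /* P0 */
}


P2's block does not declare y; resolves to the enclosing declaration at depth 1
y = 35


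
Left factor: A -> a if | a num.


Common prefix: 'a'
Factored: A -> a A', A' -> if | num


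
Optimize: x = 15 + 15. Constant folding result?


15 + 15 = 30 at compile time
Optimized: x = 30


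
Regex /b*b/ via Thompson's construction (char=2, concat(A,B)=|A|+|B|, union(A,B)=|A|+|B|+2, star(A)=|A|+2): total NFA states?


Syntax tree has 2 char leaf(s), 0 union(s), 1 star(s)
chars contribute 2×2 = 4; each union adds +2; each star adds +2
Total: 4 + 0 + 2 = 6 states


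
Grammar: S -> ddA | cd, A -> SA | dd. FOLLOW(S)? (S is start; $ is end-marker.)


$ ∈ FOLLOW(S). For each A -> αBβ: add FIRST(β)\{ε} to FOLLOW(B); if β nullable, add FOLLOW(A).
FOLLOW(S) = {$, c, d}


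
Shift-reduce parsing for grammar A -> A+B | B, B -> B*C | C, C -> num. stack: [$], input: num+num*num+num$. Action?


no handle on stack; shift 'num'
Action: shift


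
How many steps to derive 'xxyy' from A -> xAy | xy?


Derivation: A => xAy => xxyy
Steps: 2


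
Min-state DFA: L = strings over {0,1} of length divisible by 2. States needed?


Track length mod 2: states 0..1, accept at 0
Minimal DFA: 2 states


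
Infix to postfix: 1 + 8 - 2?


Left to right (same or higher precedence on left)
Postfix: 1 8 + 2 -


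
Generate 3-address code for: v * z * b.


Break into single-operator statements:
t1 = v * z
t2 = t1 * b


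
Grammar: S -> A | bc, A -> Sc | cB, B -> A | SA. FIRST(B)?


Per alternative of B: FIRST(A) = {b, c}; FIRST(SA) = {b, c}
FIRST(B) = {b, c}


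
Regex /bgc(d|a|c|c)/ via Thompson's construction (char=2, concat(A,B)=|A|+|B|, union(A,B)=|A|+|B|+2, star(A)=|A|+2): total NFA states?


Syntax tree has 7 char leaf(s), 3 union(s), 0 star(s)
chars contribute 7×2 = 14; each union adds +2; each star adds +2
Total: 14 + 6 + 0 = 20 states


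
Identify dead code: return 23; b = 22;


statement follows a return and is unreachable
Dead: 'b = 22'


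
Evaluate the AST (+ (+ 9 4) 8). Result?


Evaluate inner: (+ 9 4) = 13
Evaluate root: (+ 13 8) = 21
Result: 21


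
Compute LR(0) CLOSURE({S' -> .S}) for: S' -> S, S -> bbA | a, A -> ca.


Start: S' -> .S
For each item with dot before a nonterminal B, add B -> .γ for every B-production
Closure: [S' -> .S, S -> .bbA, S -> .a]


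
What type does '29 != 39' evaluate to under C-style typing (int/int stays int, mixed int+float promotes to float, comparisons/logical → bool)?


Operand types: int != int
Rule: comparison yields bool
Result type: bool


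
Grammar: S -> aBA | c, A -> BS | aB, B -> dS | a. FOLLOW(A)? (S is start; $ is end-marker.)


$ ∈ FOLLOW(S). For each A -> αBβ: add FIRST(β)\{ε} to FOLLOW(B); if β nullable, add FOLLOW(A).
FOLLOW(A) = {$, a, c, d}


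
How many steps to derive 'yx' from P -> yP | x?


Derivation: P => yP => yx
Steps: 2


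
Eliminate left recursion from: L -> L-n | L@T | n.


Left-recursive alternatives: L-n, L@T; non-recursive: n
Introduce L': L -> nL', L' -> -nL' | @TL' | ε


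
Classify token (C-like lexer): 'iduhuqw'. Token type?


Pattern: letter/underscore followed by alphanumerics, not a keyword
Type: IDENTIFIER


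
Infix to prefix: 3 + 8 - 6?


left-to-right (same/higher precedence on left): tree is (- (+ 3 8) 6)
Prefix: - + 3 8 6


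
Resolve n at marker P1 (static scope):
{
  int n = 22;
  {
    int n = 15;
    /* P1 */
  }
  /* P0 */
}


n declared in the same block as P1
n = 15


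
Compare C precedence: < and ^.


'<' is relational (level 7); '^' is bitwise XOR (level 4)
Higher level binds tighter
'<' has higher precedence than '^'


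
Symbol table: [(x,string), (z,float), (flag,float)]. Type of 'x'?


Lookup 'x' → type string


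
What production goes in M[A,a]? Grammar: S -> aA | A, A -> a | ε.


For [A, a]: 'a' ∈ FIRST(a)
Entry: A -> a


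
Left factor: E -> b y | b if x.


Common prefix: 'b'
Factored: E -> b E', E' -> y | if x


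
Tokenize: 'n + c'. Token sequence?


Scan left to right, longest-match per lexeme
Tokens: ID(n), OP(+), ID(c)


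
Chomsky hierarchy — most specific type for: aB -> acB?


LHS has context (more than one symbol) and |LHS| ≤ |RHS|
Classification: Type 1 (Context-Sensitive)


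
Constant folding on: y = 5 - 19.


5 - 19 = -14 at compile time
Optimized: y = -14


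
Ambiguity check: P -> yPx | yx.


balanced y^n…x^n: each string has a unique parse
Unambiguous


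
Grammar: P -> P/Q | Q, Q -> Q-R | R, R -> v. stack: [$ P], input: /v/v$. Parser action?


shift '/' to continue P -> P/Q
Action: shift


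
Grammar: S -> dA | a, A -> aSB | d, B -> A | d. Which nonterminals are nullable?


A nonterminal is nullable iff some alternative derives ε (directly, or every symbol in it is nullable)
Nullable: {}


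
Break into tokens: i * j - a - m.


Scan left to right, longest-match per lexeme
Tokens: ID(i), OP(*), ID(j), OP(-), ID(a), OP(-), ID(m)


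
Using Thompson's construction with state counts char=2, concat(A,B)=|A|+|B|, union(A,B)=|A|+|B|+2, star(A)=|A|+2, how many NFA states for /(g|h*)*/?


Syntax tree has 2 char leaf(s), 1 union(s), 2 star(s)
chars contribute 2×2 = 4; each union adds +2; each star adds +2
Total: 4 + 2 + 4 = 10 states


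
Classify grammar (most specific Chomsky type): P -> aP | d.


Right-linear: every RHS is a terminal or a terminal followed by one nonterminal
Classification: Type 3 (Regular)


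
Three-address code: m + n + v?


Break into single-operator statements:
t1 = m + n
t2 = t1 + v


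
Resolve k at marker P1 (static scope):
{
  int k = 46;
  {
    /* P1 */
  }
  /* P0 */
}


P1's block does not declare k; resolves to the enclosing declaration at depth 0
k = 46


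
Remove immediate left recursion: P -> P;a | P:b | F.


Left-recursive alternatives: P;a, P:b; non-recursive: F
Introduce P': P -> FP', P' -> ;aP' | :bP' | ε


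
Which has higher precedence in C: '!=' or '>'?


'>' is relational (level 7); '!=' is equality (level 6)
Higher level binds tighter
'>' has higher precedence than '!='


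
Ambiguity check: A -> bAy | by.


balanced b^n…y^n: each string has a unique parse
Unambiguous


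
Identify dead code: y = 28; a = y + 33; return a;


y is read by a's definition; a is returned
No dead code


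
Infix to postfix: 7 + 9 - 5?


Left to right (same or higher precedence on left)
Postfix: 7 9 + 5 -


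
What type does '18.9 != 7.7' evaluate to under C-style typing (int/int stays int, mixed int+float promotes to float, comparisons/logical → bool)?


Operand types: float != float
Rule: comparison yields bool
Result type: bool


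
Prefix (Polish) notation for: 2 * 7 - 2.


left-to-right (same/higher precedence on left): tree is (- (* 2 7) 2)
Prefix: - * 2 7 2


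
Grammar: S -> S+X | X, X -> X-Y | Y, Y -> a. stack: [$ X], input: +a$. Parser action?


lookahead ∉ {-} so X won't extend; reduce S -> X
Action: reduce (S -> X)


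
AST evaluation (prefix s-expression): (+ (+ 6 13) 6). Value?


Evaluate inner: (+ 6 13) = 19
Evaluate root: (+ 19 6) = 25
Result: 25


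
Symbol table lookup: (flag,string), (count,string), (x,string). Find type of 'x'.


Lookup 'x' → type string


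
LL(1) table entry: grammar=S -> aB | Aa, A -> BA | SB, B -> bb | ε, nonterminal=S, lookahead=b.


For [S, b]: 'b' ∈ FIRST(Aa)
Entry: S -> Aa


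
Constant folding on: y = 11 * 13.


11 * 13 = 143 at compile time
Optimized: y = 143


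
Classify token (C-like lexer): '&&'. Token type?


Pattern: operator symbol
Type: OPERATOR


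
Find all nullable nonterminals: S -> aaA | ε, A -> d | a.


A nonterminal is nullable iff some alternative derives ε (directly, or every symbol in it is nullable)
Nullable: {S}


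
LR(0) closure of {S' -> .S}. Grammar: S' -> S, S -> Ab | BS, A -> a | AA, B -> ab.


Start: S' -> .S
For each item with dot before a nonterminal B, add B -> .γ for every B-production
Closure: [S' -> .S, S -> .Ab, S -> .BS, A -> .a, A -> .AA, B -> .ab]


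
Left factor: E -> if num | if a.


Common prefix: 'if'
Factored: E -> if E', E' -> num | a


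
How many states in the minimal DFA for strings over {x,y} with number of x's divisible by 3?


Track (count of x) mod 3: states 0..2, accept at 0
Minimal DFA: 3 states


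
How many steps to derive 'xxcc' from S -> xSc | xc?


Derivation: S => xSc => xxcc
Steps: 2


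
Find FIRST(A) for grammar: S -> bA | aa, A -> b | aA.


Per alternative of A: FIRST(b) = {b}; FIRST(aA) = {a}
FIRST(A) = {a, b}


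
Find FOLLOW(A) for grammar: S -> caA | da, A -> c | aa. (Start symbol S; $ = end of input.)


$ ∈ FOLLOW(S). For each A -> αBβ: add FIRST(β)\{ε} to FOLLOW(B); if β nullable, add FOLLOW(A).
FOLLOW(A) = {$}


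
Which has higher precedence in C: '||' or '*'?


'*' is multiplicative (level 10); '||' is logical OR (level 1)
Higher level binds tighter
'*' has higher precedence than '||'


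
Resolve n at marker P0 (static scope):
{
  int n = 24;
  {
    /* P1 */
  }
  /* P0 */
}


n declared in the same block as P0
n = 24


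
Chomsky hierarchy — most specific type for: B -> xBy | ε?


Single nonterminal LHS, but x^n y^n is not regular
Classification: Type 2 (Context-Free)


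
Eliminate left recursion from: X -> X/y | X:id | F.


Left-recursive alternatives: X/y, X:id; non-recursive: F
Introduce X': X -> FX', X' -> /yX' | :idX' | ε


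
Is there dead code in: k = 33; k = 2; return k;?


first assignment to k is overwritten before any read
Dead: 'k = 33'


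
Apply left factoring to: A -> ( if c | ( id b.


Common prefix: '('
Factored: A -> ( A', A' -> if c | id b


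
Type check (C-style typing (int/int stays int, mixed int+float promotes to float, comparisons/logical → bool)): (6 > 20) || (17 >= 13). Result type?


Operand types: bool || bool
Rule: logical operators take bool operands and yield bool
Result type: bool


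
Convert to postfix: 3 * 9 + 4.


Left to right (same or higher precedence on left)
Postfix: 3 9 * 4 +


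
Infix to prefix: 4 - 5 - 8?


left-to-right (same/higher precedence on left): tree is (- (- 4 5) 8)
Prefix: - - 4 5 8


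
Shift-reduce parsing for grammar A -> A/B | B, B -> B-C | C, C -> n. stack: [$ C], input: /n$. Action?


'C' (not preceded by B-) is the handle for B -> C
Action: reduce (B -> C)


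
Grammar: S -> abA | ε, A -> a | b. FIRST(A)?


Per alternative of A: FIRST(a) = {a}; FIRST(b) = {b}
FIRST(A) = {a, b}


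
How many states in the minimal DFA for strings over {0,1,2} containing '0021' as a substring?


KMP-style automaton: 4 progress states + 1 absorbing accept = 5
Minimal DFA: 5 states


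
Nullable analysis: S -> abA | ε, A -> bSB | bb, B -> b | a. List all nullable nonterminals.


A nonterminal is nullable iff some alternative derives ε (directly, or every symbol in it is nullable)
Nullable: {S}


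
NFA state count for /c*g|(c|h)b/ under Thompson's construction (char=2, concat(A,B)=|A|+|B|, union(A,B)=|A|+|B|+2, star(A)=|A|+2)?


Syntax tree has 5 char leaf(s), 2 union(s), 1 star(s)
chars contribute 5×2 = 10; each union adds +2; each star adds +2
Total: 10 + 4 + 2 = 16 states


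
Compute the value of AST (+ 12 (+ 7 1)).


Evaluate inner: (+ 7 1) = 8
Evaluate root: (+ 12 8) = 20
Result: 20


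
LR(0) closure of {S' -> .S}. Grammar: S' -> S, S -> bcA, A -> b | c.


Start: S' -> .S
For each item with dot before a nonterminal B, add B -> .γ for every B-production
Closure: [S' -> .S, S -> .bcA]


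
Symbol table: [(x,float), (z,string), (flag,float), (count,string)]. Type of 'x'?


Lookup 'x' → type float


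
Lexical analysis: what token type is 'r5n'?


Pattern: letter/underscore followed by alphanumerics, not a keyword
Type: IDENTIFIER


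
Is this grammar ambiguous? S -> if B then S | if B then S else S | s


dangling else: 'if B then if B then s else s' parses two ways
Ambiguous


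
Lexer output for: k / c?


Scan left to right, longest-match per lexeme
Tokens: ID(k), OP(/), ID(c)


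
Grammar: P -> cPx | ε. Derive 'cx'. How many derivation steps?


Derivation: P => cPx => cx
Steps: 2


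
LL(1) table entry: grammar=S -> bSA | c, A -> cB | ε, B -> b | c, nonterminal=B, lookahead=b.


For [B, b]: 'b' ∈ FIRST(b)
Entry: B -> b


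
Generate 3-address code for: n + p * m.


Break into single-operator statements:
t1 = p * m
t2 = n + t1


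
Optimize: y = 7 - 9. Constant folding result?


7 - 9 = -2 at compile time
Optimized: y = -2


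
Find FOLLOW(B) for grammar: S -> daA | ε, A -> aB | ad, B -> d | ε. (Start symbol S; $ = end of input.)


$ ∈ FOLLOW(S). For each A -> αBβ: add FIRST(β)\{ε} to FOLLOW(B); if β nullable, add FOLLOW(A).
FOLLOW(B) = {$}


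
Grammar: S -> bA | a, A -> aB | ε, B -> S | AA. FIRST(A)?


Per alternative of A: FIRST(aB) = {a}; FIRST(ε) = {ε}
FIRST(A) = {a, ε}


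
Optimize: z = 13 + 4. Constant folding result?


13 + 4 = 17 at compile time
Optimized: z = 17


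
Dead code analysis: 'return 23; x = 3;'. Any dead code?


statement follows a return and is unreachable
Dead: 'x = 3'


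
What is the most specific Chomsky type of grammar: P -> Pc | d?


Left-linear: every RHS is a terminal or one nonterminal followed by a terminal
Classification: Type 3 (Regular)


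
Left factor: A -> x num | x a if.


Common prefix: 'x'
Factored: A -> x A', A' -> num | a if


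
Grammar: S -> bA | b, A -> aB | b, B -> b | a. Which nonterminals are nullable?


A nonterminal is nullable iff some alternative derives ε (directly, or every symbol in it is nullable)
Nullable: {}


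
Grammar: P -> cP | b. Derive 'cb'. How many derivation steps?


Derivation: P => cP => cb
Steps: 2


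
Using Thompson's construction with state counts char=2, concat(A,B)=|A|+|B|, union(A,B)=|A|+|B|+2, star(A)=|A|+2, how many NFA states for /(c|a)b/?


Syntax tree has 3 char leaf(s), 1 union(s), 0 star(s)
chars contribute 3×2 = 6; each union adds +2; each star adds +2
Total: 6 + 2 + 0 = 8 states


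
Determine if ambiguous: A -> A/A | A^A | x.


'x/x^x' has two parse trees (no precedence encoded between / and ^)
Ambiguous


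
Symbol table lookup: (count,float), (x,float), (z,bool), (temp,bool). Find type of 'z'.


Lookup 'z' → type bool


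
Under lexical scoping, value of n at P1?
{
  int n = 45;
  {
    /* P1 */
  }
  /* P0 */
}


P1's block does not declare n; resolves to the enclosing declaration at depth 0
n = 45


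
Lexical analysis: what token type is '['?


Pattern: delimiter/punctuation
Type: PUNCTUATION


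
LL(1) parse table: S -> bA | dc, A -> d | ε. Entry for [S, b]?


For [S, b]: 'b' ∈ FIRST(bA)
Entry: S -> bA


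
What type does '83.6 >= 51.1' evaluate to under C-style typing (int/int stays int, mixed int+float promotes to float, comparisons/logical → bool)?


Operand types: float >= float
Rule: comparison yields bool
Result type: bool


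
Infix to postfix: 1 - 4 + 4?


Left to right (same or higher precedence on left)
Postfix: 1 4 - 4 +


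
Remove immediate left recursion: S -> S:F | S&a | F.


Left-recursive alternatives: S:F, S&a; non-recursive: F
Introduce S': S -> FS', S' -> :FS' | &aS' | ε


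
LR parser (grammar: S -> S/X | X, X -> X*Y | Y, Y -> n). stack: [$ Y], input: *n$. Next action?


'Y' (not preceded by X*) is the handle for X -> Y
Action: reduce (X -> Y)


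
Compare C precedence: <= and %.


'%' is multiplicative (level 10); '<=' is relational (level 7)
Higher level binds tighter
'%' has higher precedence than '<='


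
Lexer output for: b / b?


Scan left to right, longest-match per lexeme
Tokens: ID(b), OP(/), ID(b)


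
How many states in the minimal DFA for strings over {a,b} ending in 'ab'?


Track the longest suffix of input matching a prefix of 'ab': 3 classes (prefixes of length 0..2)
Minimal DFA: 3 states


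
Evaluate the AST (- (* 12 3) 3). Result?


Evaluate inner: (* 12 3) = 36
Evaluate root: (- 36 3) = 33
Result: 33


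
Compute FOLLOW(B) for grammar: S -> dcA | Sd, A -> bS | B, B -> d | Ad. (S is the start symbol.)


$ ∈ FOLLOW(S). For each A -> αBβ: add FIRST(β)\{ε} to FOLLOW(B); if β nullable, add FOLLOW(A).
FOLLOW(B) = {$, d}


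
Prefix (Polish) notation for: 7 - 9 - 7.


left-to-right (same/higher precedence on left): tree is (- (- 7 9) 7)
Prefix: - - 7 9 7


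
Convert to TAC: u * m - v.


Break into single-operator statements:
t1 = u * m
t2 = t1 - v


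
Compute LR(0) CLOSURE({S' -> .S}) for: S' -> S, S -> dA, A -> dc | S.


Start: S' -> .S
For each item with dot before a nonterminal B, add B -> .γ for every B-production
Closure: [S' -> .S, S -> .dA]


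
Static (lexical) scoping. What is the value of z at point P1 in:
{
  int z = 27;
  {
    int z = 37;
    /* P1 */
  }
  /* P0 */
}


z declared in the same block as P1
z = 37


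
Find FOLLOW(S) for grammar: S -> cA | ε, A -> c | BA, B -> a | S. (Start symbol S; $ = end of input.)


$ ∈ FOLLOW(S). For each A -> αBβ: add FIRST(β)\{ε} to FOLLOW(B); if β nullable, add FOLLOW(A).
FOLLOW(S) = {$, a, c}


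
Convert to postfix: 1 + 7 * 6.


* has higher precedence, evaluate 7*6 first
Postfix: 1 7 6 * +


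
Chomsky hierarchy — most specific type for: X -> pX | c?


Right-linear: every RHS is a terminal or a terminal followed by one nonterminal
Classification: Type 3 (Regular)


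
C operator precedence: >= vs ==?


'>=' is relational (level 7); '==' is equality (level 6)
Higher level binds tighter
'>=' has higher precedence than '=='


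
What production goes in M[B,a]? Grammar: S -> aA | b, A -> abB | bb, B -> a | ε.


For [B, a]: 'a' ∈ FIRST(a)
Entry: B -> a


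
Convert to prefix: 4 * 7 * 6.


left-to-right (same/higher precedence on left): tree is (* (* 4 7) 6)
Prefix: * * 4 7 6


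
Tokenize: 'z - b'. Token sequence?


Scan left to right, longest-match per lexeme
Tokens: ID(z), OP(-), ID(b)


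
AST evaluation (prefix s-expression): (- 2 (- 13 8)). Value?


Evaluate inner: (- 13 8) = 5
Evaluate root: (- 2 5) = -3
Result: -3


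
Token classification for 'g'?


Pattern: letter/underscore followed by alphanumerics, not a keyword
Type: IDENTIFIER


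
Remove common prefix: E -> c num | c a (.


Common prefix: 'c'
Factored: E -> c E', E' -> num | a (


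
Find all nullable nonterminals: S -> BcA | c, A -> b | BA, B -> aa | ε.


A nonterminal is nullable iff some alternative derives ε (directly, or every symbol in it is nullable)
Nullable: {B}


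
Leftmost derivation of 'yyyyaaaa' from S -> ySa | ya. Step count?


Derivation: S => ySa => yySaa => yyySaaa => yyyyaaaa
Steps: 4


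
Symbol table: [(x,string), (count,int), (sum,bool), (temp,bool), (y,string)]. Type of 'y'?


Lookup 'y' → type string


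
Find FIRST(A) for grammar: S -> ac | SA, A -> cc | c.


Per alternative of A: FIRST(cc) = {c}; FIRST(c) = {c}
FIRST(A) = {c}


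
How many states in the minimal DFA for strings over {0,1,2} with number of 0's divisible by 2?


Track (count of 0) mod 2: states 0..1, accept at 0
Minimal DFA: 2 states


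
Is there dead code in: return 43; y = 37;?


statement follows a return and is unreachable
Dead: 'y = 37'


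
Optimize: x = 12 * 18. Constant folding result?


12 * 18 = 216 at compile time
Optimized: x = 216


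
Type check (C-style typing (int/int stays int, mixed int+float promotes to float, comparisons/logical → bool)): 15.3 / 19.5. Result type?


Operand types: float / float
Rule: mixed int/float promotes to float; int/int stays int
Result type: float


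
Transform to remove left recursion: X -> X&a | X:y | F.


Left-recursive alternatives: X&a, X:y; non-recursive: F
Introduce X': X -> FX', X' -> &aX' | :yX' | ε


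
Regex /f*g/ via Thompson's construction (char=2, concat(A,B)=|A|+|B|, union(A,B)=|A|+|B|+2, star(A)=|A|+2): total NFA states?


Syntax tree has 2 char leaf(s), 0 union(s), 1 star(s)
chars contribute 2×2 = 4; each union adds +2; each star adds +2
Total: 4 + 0 + 2 = 6 states


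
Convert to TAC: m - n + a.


Break into single-operator statements:
t1 = m - n
t2 = t1 + a


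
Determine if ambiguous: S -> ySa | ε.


balanced y^n…a^n: each string has a unique parse
Unambiguous


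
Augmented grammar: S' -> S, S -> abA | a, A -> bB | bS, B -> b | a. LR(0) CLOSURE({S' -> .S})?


Start: S' -> .S
For each item with dot before a nonterminal B, add B -> .γ for every B-production
Closure: [S' -> .S, S -> .abA, S -> .a]


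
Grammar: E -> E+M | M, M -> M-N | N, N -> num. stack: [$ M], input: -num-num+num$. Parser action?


shift '-' to continue M -> M-N
Action: shift


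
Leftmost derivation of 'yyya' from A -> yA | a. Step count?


Derivation: A => yA => yyA => yyyA => yyya
Steps: 4


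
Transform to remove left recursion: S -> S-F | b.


Left-recursive alternatives: S-F; non-recursive: b
Introduce S': S -> bS', S' -> -FS' | ε


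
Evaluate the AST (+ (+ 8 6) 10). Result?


Evaluate inner: (+ 8 6) = 14
Evaluate root: (+ 14 10) = 24
Result: 24


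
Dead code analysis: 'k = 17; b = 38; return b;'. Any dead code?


k is assigned but never read
Dead: 'k = 17'


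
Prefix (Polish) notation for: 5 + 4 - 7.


left-to-right (same/higher precedence on left): tree is (- (+ 5 4) 7)
Prefix: - + 5 4 7


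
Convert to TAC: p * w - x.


Break into single-operator statements:
t1 = p * w
t2 = t1 - x


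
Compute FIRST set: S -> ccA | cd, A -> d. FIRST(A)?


Per alternative of A: FIRST(d) = {d}
FIRST(A) = {d}


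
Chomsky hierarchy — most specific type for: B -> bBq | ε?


Single nonterminal LHS, but b^n q^n is not regular
Classification: Type 2 (Context-Free)


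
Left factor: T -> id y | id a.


Common prefix: 'id'
Factored: T -> id T', T' -> y | a


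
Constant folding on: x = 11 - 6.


11 - 6 = 5 at compile time
Optimized: x = 5


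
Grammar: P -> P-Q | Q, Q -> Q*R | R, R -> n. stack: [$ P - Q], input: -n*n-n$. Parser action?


handle 'P-Q' on top; lookahead ∈ FOLLOW(P) = {-, $}
Action: reduce (P -> P-Q)


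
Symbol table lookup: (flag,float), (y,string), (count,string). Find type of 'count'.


Lookup 'count' → type string


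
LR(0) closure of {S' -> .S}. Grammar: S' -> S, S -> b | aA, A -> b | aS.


Start: S' -> .S
For each item with dot before a nonterminal B, add B -> .γ for every B-production
Closure: [S' -> .S, S -> .b, S -> .aA]


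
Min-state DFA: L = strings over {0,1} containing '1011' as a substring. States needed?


KMP-style automaton: 4 progress states + 1 absorbing accept = 5
Minimal DFA: 5 states


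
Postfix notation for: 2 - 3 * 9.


* has higher precedence, evaluate 3*9 first
Postfix: 2 3 9 * -


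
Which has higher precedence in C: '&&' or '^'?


'^' is bitwise XOR (level 4); '&&' is logical AND (level 2)
Higher level binds tighter
'^' has higher precedence than '&&'


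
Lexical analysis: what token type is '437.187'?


Pattern: digits with a decimal point
Type: FLOAT_LITERAL


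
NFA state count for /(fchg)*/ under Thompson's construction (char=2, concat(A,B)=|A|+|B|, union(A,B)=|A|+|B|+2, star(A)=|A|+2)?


Syntax tree has 4 char leaf(s), 0 union(s), 1 star(s)
chars contribute 4×2 = 8; each union adds +2; each star adds +2
Total: 8 + 0 + 2 = 10 states


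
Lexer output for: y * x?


Scan left to right, longest-match per lexeme
Tokens: ID(y), OP(*), ID(x)


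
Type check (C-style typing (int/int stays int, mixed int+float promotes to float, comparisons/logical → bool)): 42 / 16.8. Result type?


Operand types: int / float
Rule: mixed int/float promotes to float; int/int stays int
Result type: float


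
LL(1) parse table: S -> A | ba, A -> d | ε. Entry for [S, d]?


For [S, d]: 'd' ∈ FIRST(A)
Entry: S -> A


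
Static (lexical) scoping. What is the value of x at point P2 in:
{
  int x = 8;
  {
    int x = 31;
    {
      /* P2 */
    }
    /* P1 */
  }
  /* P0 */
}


P2's block does not declare x; resolves to the enclosing declaration at depth 1
x = 31


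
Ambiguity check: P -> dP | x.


right-linear, alternatives start with distinct terminals 'd' vs 'x': unique leftmost derivation
Unambiguous


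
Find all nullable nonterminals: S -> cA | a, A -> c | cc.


A nonterminal is nullable iff some alternative derives ε (directly, or every symbol in it is nullable)
Nullable: {}


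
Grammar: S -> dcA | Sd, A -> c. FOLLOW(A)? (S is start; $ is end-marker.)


$ ∈ FOLLOW(S). For each A -> αBβ: add FIRST(β)\{ε} to FOLLOW(B); if β nullable, add FOLLOW(A).
FOLLOW(A) = {$, d}


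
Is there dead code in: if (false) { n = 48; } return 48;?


condition is constant false, so the whole block is unreachable
Dead: 'if (false) { n = 48; }'


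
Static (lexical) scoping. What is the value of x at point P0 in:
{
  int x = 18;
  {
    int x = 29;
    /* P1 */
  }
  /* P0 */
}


x declared in the same block as P0
x = 18


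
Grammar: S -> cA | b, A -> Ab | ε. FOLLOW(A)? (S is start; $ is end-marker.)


$ ∈ FOLLOW(S). For each A -> αBβ: add FIRST(β)\{ε} to FOLLOW(B); if β nullable, add FOLLOW(A).
FOLLOW(A) = {$, b}


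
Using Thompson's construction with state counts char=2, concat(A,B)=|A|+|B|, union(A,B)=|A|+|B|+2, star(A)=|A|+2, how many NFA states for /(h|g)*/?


Syntax tree has 2 char leaf(s), 1 union(s), 1 star(s)
chars contribute 2×2 = 4; each union adds +2; each star adds +2
Total: 4 + 2 + 2 = 8 states


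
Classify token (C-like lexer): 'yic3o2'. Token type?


Pattern: letter/underscore followed by alphanumerics, not a keyword
Type: IDENTIFIER


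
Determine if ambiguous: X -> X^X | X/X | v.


'v^v/v' has two parse trees (no precedence encoded between ^ and /)
Ambiguous


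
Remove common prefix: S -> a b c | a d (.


Common prefix: 'a'
Factored: S -> a S', S' -> b c | d (


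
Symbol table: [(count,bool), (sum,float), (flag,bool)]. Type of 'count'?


Lookup 'count' → type bool


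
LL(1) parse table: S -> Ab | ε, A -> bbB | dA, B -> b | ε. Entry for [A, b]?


For [A, b]: 'b' ∈ FIRST(bbB)
Entry: A -> bbB


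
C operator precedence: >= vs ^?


'>=' is relational (level 7); '^' is bitwise XOR (level 4)
Higher level binds tighter
'>=' has higher precedence than '^'


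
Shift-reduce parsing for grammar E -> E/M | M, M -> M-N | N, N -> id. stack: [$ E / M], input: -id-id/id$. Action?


'-' can extend M; shift to build M -> M-N
Action: shift


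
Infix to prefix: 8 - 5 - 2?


left-to-right (same/higher precedence on left): tree is (- (- 8 5) 2)
Prefix: - - 8 5 2


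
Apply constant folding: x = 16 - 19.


16 - 19 = -3 at compile time
Optimized: x = -3


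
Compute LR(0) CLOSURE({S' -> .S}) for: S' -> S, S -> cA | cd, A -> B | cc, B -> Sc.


Start: S' -> .S
For each item with dot before a nonterminal B, add B -> .γ for every B-production
Closure: [S' -> .S, S -> .cA, S -> .cd]


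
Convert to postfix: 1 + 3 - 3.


Left to right (same or higher precedence on left)
Postfix: 1 3 + 3 -


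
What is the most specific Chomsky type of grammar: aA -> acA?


LHS has context (more than one symbol) and |LHS| ≤ |RHS|
Classification: Type 1 (Context-Sensitive)


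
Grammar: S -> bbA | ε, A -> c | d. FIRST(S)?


Per alternative of S: FIRST(bbA) = {b}; FIRST(ε) = {ε}
FIRST(S) = {b, ε}


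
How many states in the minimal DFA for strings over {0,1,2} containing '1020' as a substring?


KMP-style automaton: 4 progress states + 1 absorbing accept = 5
Minimal DFA: 5 states


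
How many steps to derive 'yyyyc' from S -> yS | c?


Derivation: S => yS => yyS => yyyS => yyyyS => yyyyc
Steps: 5


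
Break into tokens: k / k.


Scan left to right, longest-match per lexeme
Tokens: ID(k), OP(/), ID(k)


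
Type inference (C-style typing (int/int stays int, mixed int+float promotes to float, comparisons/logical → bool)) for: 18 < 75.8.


Operand types: int < float
Rule: comparison yields bool
Result type: bool


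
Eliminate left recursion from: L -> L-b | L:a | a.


Left-recursive alternatives: L-b, L:a; non-recursive: a
Introduce L': L -> aL', L' -> -bL' | :aL' | ε


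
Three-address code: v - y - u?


Break into single-operator statements:
t1 = v - y
t2 = t1 - u


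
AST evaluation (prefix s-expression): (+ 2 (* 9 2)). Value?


Evaluate inner: (* 9 2) = 18
Evaluate root: (+ 2 18) = 20
Result: 20


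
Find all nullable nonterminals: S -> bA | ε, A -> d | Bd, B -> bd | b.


A nonterminal is nullable iff some alternative derives ε (directly, or every symbol in it is nullable)
Nullable: {S}


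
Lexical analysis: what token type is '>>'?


Pattern: operator symbol
Type: OPERATOR


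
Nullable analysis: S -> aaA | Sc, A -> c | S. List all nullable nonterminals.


A nonterminal is nullable iff some alternative derives ε (directly, or every symbol in it is nullable)
Nullable: {}


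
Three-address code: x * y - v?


Break into single-operator statements:
t1 = x * y
t2 = t1 - v


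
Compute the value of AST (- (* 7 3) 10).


Evaluate inner: (* 7 3) = 21
Evaluate root: (- 21 10) = 11
Result: 11


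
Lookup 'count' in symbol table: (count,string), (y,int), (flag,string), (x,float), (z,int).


Lookup 'count' → type string


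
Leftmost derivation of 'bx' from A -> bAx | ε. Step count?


Derivation: A => bAx => bx
Steps: 2


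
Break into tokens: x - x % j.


Scan left to right, longest-match per lexeme
Tokens: ID(x), OP(-), ID(x), OP(%), ID(j)


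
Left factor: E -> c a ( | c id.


Common prefix: 'c'
Factored: E -> c E', E' -> a ( | id


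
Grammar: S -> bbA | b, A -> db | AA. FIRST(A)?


Per alternative of A: FIRST(db) = {d}; FIRST(AA) = {d}
FIRST(A) = {d}


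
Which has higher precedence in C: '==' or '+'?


'+' is additive (level 9); '==' is equality (level 6)
Higher level binds tighter
'+' has higher precedence than '=='


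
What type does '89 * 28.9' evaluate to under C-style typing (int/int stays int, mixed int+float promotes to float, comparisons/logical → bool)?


Operand types: int * float
Rule: mixed int/float promotes to float; int/int stays int
Result type: float


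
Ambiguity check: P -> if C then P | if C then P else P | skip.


dangling else: 'if C then if C then skip else skip' parses two ways
Ambiguous


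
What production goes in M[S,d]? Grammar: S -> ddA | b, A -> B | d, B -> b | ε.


For [S, d]: 'd' ∈ FIRST(ddA)
Entry: S -> ddA


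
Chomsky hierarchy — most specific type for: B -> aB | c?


Right-linear: every RHS is a terminal or a terminal followed by one nonterminal
Classification: Type 3 (Regular)


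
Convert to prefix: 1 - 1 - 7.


left-to-right (same/higher precedence on left): tree is (- (- 1 1) 7)
Prefix: - - 1 1 7


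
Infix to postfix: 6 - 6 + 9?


Left to right (same or higher precedence on left)
Postfix: 6 6 - 9 +


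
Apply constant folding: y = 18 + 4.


18 + 4 = 22 at compile time
Optimized: y = 22


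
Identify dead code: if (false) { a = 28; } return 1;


condition is constant false, so the whole block is unreachable
Dead: 'if (false) { a = 28; }'
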